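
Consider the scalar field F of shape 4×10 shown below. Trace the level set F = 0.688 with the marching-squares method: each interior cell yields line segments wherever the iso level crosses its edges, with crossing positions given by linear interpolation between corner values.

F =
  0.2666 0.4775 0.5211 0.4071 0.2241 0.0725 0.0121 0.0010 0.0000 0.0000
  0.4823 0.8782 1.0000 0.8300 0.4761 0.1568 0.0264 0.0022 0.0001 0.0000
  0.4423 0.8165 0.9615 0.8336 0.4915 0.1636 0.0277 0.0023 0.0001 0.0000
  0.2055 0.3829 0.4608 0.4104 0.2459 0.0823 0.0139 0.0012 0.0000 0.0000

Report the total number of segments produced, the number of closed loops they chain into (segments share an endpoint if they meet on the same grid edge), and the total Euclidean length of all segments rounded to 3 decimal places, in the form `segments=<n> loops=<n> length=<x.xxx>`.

segments=10 loops=1 length=8.324

cell (0,0): code 0100 → (0.525,1.000)–(1.000,0.520)
cell (0,1): code 1100 → (0.349,2.000)–(0.525,1.000)
cell (0,2): code 1100 → (0.664,3.000)–(0.349,2.000)
cell (0,3): code 1000 → (1.000,3.401)–(0.664,3.000)
cell (1,0): code 0110 → (1.000,0.520)–(2.000,0.657)
cell (1,3): code 1001 → (2.000,3.426)–(1.000,3.401)
cell (2,0): code 0010 → (2.000,0.657)–(2.296,1.000)
cell (2,1): code 0011 → (2.296,1.000)–(2.546,2.000)
cell (2,2): code 0011 → (2.546,2.000)–(2.344,3.000)
cell (2,3): code 0001 → (2.344,3.000)–(2.000,3.426)
total: 10 segments, chained into 1 closed loop(s), length Σ = 8.324231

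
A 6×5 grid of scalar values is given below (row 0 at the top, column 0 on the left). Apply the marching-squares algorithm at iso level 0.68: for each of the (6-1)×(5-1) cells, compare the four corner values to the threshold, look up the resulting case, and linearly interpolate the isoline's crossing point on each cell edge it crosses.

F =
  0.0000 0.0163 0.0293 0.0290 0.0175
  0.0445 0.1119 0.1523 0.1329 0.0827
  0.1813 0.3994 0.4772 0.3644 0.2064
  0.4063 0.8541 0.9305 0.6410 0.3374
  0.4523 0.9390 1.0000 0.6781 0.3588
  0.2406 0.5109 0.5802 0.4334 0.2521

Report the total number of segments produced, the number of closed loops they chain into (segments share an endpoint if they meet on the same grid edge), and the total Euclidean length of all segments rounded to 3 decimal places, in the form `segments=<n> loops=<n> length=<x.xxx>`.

cell (2,0): code 0100 → (2.617,1.000)–(3.000,0.611)
cell (2,1): code 1100 → (2.447,2.000)–(2.617,1.000)
cell (2,2): code 1000 → (3.000,2.865)–(2.447,2.000)
cell (3,0): code 0110 → (3.000,0.611)–(4.000,0.468)
cell (3,2): code 1001 → (4.000,2.994)–(3.000,2.865)
cell (4,0): code 0010 → (4.000,0.468)–(4.605,1.000)
cell (4,1): code 0011 → (4.605,1.000)–(4.762,2.000)
cell (4,2): code 0001 → (4.762,2.000)–(4.000,2.994)
total: 8 segments, chained into 1 closed loop(s), length Σ = 7.675896

segments=8 loops=1 length=7.676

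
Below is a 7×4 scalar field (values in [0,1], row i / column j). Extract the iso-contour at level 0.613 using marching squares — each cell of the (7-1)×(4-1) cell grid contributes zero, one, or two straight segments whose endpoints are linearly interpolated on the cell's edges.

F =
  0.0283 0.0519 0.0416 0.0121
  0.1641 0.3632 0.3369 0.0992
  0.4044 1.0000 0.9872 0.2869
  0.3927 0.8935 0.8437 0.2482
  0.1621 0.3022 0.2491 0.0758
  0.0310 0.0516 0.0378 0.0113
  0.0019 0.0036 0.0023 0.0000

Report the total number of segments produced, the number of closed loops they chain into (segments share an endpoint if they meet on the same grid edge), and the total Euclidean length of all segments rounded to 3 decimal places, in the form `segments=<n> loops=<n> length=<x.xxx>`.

cell (1,0): code 0100 → (1.392,1.000)–(2.000,0.350)
cell (1,1): code 1100 → (1.425,2.000)–(1.392,1.000)
cell (1,2): code 1000 → (2.000,2.534)–(1.425,2.000)
cell (2,0): code 0110 → (2.000,0.350)–(3.000,0.440)
cell (2,2): code 1001 → (3.000,2.387)–(2.000,2.534)
cell (3,0): code 0010 → (3.000,0.440)–(3.474,1.000)
cell (3,1): code 0011 → (3.474,1.000)–(3.388,2.000)
cell (3,2): code 0001 → (3.388,2.000)–(3.000,2.387)
total: 8 segments, chained into 1 closed loop(s), length Σ = 6.976221

segments=8 loops=1 length=6.976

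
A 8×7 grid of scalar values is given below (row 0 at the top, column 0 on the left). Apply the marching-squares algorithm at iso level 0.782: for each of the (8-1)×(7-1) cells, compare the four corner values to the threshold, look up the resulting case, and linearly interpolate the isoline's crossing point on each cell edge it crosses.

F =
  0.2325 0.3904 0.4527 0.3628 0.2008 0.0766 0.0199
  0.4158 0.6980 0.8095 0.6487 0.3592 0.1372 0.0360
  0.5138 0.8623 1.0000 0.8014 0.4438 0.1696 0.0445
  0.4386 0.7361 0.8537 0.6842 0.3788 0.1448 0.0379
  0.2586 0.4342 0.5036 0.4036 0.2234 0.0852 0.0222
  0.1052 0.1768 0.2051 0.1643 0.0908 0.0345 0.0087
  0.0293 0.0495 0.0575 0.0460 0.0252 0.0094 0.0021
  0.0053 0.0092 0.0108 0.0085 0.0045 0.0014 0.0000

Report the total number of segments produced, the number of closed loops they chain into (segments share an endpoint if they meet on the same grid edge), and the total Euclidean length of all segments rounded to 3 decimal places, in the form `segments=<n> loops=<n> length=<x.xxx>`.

segments=12 loops=1 length=6.751

cell (0,1): code 0100 → (0.923,2.000)–(1.000,1.753)
cell (0,2): code 1000 → (1.000,2.171)–(0.923,2.000)
cell (1,0): code 0100 → (1.511,1.000)–(2.000,0.770)
cell (1,1): code 1110 → (1.000,1.753)–(1.511,1.000)
cell (1,2): code 1101 → (1.873,3.000)–(1.000,2.171)
cell (1,3): code 1000 → (2.000,3.054)–(1.873,3.000)
cell (2,0): code 0010 → (2.000,0.770)–(2.636,1.000)
cell (2,1): code 0111 → (2.636,1.000)–(3.000,1.390)
cell (2,2): code 1011 → (3.000,2.423)–(2.166,3.000)
cell (2,3): code 0001 → (2.166,3.000)–(2.000,3.054)
cell (3,1): code 0010 → (3.000,1.390)–(3.205,2.000)
cell (3,2): code 0001 → (3.205,2.000)–(3.000,2.423)
total: 12 segments, chained into 1 closed loop(s), length Σ = 6.750867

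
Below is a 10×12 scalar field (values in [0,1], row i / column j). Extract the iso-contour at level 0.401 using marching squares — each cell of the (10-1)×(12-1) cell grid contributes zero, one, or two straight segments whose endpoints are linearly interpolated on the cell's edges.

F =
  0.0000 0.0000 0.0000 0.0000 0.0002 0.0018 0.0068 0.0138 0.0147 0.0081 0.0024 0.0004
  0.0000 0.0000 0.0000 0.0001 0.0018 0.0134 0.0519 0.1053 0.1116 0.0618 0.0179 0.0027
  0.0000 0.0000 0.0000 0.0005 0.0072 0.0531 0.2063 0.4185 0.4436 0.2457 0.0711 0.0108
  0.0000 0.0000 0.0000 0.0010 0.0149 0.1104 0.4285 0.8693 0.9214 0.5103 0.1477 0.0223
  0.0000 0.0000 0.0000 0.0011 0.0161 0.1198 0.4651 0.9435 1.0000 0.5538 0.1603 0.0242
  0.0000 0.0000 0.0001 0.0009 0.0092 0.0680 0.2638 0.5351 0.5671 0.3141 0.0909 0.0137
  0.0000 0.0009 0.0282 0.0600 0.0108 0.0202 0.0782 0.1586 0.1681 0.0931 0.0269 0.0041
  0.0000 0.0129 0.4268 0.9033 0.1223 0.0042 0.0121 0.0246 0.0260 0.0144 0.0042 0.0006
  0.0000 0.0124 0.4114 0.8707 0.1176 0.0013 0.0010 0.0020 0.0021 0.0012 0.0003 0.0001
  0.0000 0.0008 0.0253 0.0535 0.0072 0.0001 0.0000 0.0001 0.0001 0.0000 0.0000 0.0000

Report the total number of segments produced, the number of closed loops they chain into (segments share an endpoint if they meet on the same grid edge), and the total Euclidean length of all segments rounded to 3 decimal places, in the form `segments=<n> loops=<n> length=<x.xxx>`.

cell (1,6): code 0100 → (1.944,7.000)–(2.000,6.918)
cell (1,7): code 1100 → (1.872,8.000)–(1.944,7.000)
cell (1,8): code 1000 → (2.000,8.215)–(1.872,8.000)
cell (2,5): code 0100 → (2.876,6.000)–(3.000,5.914)
cell (2,6): code 1110 → (2.000,6.918)–(2.876,6.000)
cell (2,8): code 1101 → (2.587,9.000)–(2.000,8.215)
cell (2,9): code 1000 → (3.000,9.301)–(2.587,9.000)
cell (3,5): code 0110 → (3.000,5.914)–(4.000,5.814)
cell (3,9): code 1001 → (4.000,9.388)–(3.000,9.301)
cell (4,5): code 0010 → (4.000,5.814)–(4.318,6.000)
cell (4,6): code 0111 → (4.318,6.000)–(5.000,6.506)
cell (4,8): code 1011 → (5.000,8.657)–(4.637,9.000)
cell (4,9): code 0001 → (4.637,9.000)–(4.000,9.388)
cell (5,6): code 0010 → (5.000,6.506)–(5.356,7.000)
cell (5,7): code 0011 → (5.356,7.000)–(5.416,8.000)
cell (5,8): code 0001 → (5.416,8.000)–(5.000,8.657)
cell (6,1): code 0100 → (6.935,2.000)–(7.000,1.938)
cell (6,2): code 1100 → (6.404,3.000)–(6.935,2.000)
cell (6,3): code 1000 → (7.000,3.643)–(6.404,3.000)
cell (7,1): code 0110 → (7.000,1.938)–(8.000,1.974)
cell (7,3): code 1001 → (8.000,3.624)–(7.000,3.643)
cell (8,1): code 0010 → (8.000,1.974)–(8.027,2.000)
cell (8,2): code 0011 → (8.027,2.000)–(8.575,3.000)
cell (8,3): code 0001 → (8.575,3.000)–(8.000,3.624)
total: 24 segments, chained into 2 closed loop(s), length Σ = 17.249411

segments=24 loops=2 length=17.249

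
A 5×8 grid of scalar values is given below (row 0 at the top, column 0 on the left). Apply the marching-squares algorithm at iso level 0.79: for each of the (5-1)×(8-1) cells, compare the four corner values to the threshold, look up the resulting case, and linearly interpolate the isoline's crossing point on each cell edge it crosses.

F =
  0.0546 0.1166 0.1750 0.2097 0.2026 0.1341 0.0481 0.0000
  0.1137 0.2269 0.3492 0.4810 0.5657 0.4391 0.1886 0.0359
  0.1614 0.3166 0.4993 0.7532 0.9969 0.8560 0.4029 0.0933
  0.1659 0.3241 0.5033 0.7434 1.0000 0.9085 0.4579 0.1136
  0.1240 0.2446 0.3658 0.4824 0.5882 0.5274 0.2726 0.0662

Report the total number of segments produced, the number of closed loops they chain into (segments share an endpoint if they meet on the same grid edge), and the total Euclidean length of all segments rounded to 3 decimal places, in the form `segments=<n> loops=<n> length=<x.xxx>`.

segments=8 loops=1 length=6.639

cell (1,3): code 0100 → (1.520,4.000)–(2.000,3.151)
cell (1,4): code 1100 → (1.842,5.000)–(1.520,4.000)
cell (1,5): code 1000 → (2.000,5.146)–(1.842,5.000)
cell (2,3): code 0110 → (2.000,3.151)–(3.000,3.182)
cell (2,5): code 1001 → (3.000,5.263)–(2.000,5.146)
cell (3,3): code 0010 → (3.000,3.182)–(3.510,4.000)
cell (3,4): code 0011 → (3.510,4.000)–(3.311,5.000)
cell (3,5): code 0001 → (3.311,5.000)–(3.000,5.263)
total: 8 segments, chained into 1 closed loop(s), length Σ = 6.639199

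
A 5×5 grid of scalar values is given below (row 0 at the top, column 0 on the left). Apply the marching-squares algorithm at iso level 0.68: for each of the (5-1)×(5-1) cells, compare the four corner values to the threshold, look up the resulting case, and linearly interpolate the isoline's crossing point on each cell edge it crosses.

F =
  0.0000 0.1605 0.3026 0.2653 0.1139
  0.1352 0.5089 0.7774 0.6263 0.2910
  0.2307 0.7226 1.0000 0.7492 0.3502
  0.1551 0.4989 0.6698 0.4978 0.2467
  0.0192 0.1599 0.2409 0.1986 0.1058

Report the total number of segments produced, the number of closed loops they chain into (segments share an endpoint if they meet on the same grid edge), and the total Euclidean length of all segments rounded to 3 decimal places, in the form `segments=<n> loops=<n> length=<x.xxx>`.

segments=10 loops=1 length=6.505

cell (0,1): code 0100 → (0.795,2.000)–(1.000,1.637)
cell (0,2): code 1000 → (1.000,2.645)–(0.795,2.000)
cell (1,0): code 0100 → (1.801,1.000)–(2.000,0.913)
cell (1,1): code 1110 → (1.000,1.637)–(1.801,1.000)
cell (1,2): code 1101 → (1.437,3.000)–(1.000,2.645)
cell (1,3): code 1000 → (2.000,3.173)–(1.437,3.000)
cell (2,0): code 0010 → (2.000,0.913)–(2.190,1.000)
cell (2,1): code 0011 → (2.190,1.000)–(2.969,2.000)
cell (2,2): code 0011 → (2.969,2.000)–(2.275,3.000)
cell (2,3): code 0001 → (2.275,3.000)–(2.000,3.173)
total: 10 segments, chained into 1 closed loop(s), length Σ = 6.505324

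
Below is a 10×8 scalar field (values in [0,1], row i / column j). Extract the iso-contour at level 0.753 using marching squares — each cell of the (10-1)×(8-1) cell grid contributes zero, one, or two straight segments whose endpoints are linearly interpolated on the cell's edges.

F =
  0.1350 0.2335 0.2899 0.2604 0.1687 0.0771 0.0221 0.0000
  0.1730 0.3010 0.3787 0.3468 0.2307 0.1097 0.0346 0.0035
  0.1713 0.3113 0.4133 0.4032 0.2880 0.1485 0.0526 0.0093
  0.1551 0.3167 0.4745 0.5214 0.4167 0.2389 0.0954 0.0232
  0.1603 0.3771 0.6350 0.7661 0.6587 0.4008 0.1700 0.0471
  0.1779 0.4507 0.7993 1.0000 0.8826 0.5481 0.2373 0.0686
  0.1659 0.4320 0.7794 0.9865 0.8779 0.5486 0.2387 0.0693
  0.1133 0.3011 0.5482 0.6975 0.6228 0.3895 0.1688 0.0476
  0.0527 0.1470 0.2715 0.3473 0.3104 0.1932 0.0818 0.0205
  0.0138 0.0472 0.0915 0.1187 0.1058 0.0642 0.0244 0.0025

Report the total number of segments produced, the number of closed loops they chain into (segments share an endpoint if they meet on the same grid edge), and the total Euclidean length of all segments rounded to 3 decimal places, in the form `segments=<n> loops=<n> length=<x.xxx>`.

cell (3,2): code 0100 → (3.946,3.000)–(4.000,2.900)
cell (3,3): code 1000 → (4.000,3.122)–(3.946,3.000)
cell (4,1): code 0100 → (4.718,2.000)–(5.000,1.867)
cell (4,2): code 1110 → (4.000,2.900)–(4.718,2.000)
cell (4,3): code 1101 → (4.421,4.000)–(4.000,3.122)
cell (4,4): code 1000 → (5.000,4.387)–(4.421,4.000)
cell (5,1): code 0110 → (5.000,1.867)–(6.000,1.924)
cell (5,4): code 1001 → (6.000,4.379)–(5.000,4.387)
cell (6,1): code 0010 → (6.000,1.924)–(6.114,2.000)
cell (6,2): code 0011 → (6.114,2.000)–(6.808,3.000)
cell (6,3): code 0011 → (6.808,3.000)–(6.490,4.000)
cell (6,4): code 0001 → (6.490,4.000)–(6.000,4.379)
total: 12 segments, chained into 1 closed loop(s), length Σ = 8.404634

segments=12 loops=1 length=8.405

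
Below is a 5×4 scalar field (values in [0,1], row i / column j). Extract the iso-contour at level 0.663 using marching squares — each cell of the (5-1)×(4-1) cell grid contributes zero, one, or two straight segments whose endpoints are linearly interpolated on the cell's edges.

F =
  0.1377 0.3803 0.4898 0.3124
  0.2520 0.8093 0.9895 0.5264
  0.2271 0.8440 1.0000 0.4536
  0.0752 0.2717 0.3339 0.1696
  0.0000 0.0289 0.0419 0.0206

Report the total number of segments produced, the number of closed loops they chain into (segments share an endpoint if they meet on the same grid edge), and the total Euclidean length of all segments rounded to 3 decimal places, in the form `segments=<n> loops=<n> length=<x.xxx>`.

cell (0,0): code 0100 → (0.659,1.000)–(1.000,0.737)
cell (0,1): code 1100 → (0.347,2.000)–(0.659,1.000)
cell (0,2): code 1000 → (1.000,2.705)–(0.347,2.000)
cell (1,0): code 0110 → (1.000,0.737)–(2.000,0.707)
cell (1,2): code 1001 → (2.000,2.617)–(1.000,2.705)
cell (2,0): code 0010 → (2.000,0.707)–(2.316,1.000)
cell (2,1): code 0011 → (2.316,1.000)–(2.506,2.000)
cell (2,2): code 0001 → (2.506,2.000)–(2.000,2.617)
total: 8 segments, chained into 1 closed loop(s), length Σ = 6.690580

segments=8 loops=1 length=6.691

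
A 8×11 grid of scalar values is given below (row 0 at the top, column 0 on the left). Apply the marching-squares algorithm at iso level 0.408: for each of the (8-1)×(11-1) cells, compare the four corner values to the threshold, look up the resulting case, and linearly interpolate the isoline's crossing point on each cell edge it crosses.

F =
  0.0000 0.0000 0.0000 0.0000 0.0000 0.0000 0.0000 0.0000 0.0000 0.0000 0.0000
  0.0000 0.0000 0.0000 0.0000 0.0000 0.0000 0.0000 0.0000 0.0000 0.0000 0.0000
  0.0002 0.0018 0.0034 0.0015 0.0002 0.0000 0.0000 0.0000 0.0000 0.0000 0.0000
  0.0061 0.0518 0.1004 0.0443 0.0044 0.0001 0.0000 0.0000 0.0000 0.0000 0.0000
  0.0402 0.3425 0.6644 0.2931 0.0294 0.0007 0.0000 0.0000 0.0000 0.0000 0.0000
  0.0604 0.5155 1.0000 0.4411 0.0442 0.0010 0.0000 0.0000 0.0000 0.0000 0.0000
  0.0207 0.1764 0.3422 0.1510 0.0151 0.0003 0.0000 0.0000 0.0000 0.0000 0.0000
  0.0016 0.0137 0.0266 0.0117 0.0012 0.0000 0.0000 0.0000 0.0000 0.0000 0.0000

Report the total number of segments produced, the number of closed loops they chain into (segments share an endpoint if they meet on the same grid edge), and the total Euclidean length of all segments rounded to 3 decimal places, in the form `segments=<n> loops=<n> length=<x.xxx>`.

segments=10 loops=1 length=6.879

cell (3,1): code 0100 → (3.545,2.000)–(4.000,1.203)
cell (3,2): code 1000 → (4.000,2.691)–(3.545,2.000)
cell (4,0): code 0100 → (4.379,1.000)–(5.000,0.764)
cell (4,1): code 1110 → (4.000,1.203)–(4.379,1.000)
cell (4,2): code 1101 → (4.776,3.000)–(4.000,2.691)
cell (4,3): code 1000 → (5.000,3.083)–(4.776,3.000)
cell (5,0): code 0010 → (5.000,0.764)–(5.317,1.000)
cell (5,1): code 0011 → (5.317,1.000)–(5.900,2.000)
cell (5,2): code 0011 → (5.900,2.000)–(5.114,3.000)
cell (5,3): code 0001 → (5.114,3.000)–(5.000,3.083)
total: 10 segments, chained into 1 closed loop(s), length Σ = 6.878948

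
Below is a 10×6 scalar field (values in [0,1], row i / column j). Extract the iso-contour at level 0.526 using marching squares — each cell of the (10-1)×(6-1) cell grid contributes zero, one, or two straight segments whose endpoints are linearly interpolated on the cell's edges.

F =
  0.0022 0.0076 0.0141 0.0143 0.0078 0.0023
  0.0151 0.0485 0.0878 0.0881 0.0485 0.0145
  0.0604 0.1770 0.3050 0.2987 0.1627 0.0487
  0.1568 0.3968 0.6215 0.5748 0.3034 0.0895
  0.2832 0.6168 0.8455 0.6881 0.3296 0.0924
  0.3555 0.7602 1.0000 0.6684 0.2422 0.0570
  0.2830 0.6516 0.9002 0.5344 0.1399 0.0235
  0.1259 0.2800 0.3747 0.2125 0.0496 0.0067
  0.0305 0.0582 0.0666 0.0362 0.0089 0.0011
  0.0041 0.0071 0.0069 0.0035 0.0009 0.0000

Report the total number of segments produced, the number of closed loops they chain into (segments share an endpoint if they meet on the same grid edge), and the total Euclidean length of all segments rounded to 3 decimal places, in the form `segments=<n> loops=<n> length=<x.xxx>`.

cell (2,1): code 0100 → (2.698,2.000)–(3.000,1.575)
cell (2,2): code 1100 → (2.823,3.000)–(2.698,2.000)
cell (2,3): code 1000 → (3.000,3.180)–(2.823,3.000)
cell (3,0): code 0100 → (3.587,1.000)–(4.000,0.728)
cell (3,1): code 1110 → (3.000,1.575)–(3.587,1.000)
cell (3,3): code 1001 → (4.000,3.452)–(3.000,3.180)
cell (4,0): code 0110 → (4.000,0.728)–(5.000,0.421)
cell (4,3): code 1001 → (5.000,3.334)–(4.000,3.452)
cell (5,0): code 0110 → (5.000,0.421)–(6.000,0.659)
cell (5,3): code 1001 → (6.000,3.021)–(5.000,3.334)
cell (6,0): code 0010 → (6.000,0.659)–(6.338,1.000)
cell (6,1): code 0011 → (6.338,1.000)–(6.712,2.000)
cell (6,2): code 0011 → (6.712,2.000)–(6.026,3.000)
cell (6,3): code 0001 → (6.026,3.000)–(6.000,3.021)
total: 14 segments, chained into 1 closed loop(s), length Σ = 11.056411

segments=14 loops=1 length=11.056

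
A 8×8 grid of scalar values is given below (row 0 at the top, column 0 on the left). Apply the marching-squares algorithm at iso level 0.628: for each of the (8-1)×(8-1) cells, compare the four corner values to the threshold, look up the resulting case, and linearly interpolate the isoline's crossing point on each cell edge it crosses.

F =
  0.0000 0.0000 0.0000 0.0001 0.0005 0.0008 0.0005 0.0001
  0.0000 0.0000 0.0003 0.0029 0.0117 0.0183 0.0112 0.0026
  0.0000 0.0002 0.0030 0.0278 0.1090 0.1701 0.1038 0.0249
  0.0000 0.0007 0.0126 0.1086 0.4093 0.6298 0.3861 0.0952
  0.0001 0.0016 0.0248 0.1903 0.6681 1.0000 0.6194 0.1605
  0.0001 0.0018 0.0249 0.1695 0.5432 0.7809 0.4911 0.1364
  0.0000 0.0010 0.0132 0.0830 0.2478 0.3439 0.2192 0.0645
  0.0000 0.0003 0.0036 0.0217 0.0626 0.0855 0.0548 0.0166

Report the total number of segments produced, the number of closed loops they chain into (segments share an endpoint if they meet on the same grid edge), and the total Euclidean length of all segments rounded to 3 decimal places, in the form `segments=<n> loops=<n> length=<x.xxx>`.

cell (2,4): code 0100 → (2.996,5.000)–(3.000,4.992)
cell (2,5): code 1000 → (3.000,5.007)–(2.996,5.000)
cell (3,3): code 0100 → (3.845,4.000)–(4.000,3.916)
cell (3,4): code 1110 → (3.000,4.992)–(3.845,4.000)
cell (3,5): code 1001 → (4.000,5.977)–(3.000,5.007)
cell (4,3): code 0010 → (4.000,3.916)–(4.321,4.000)
cell (4,4): code 0111 → (4.321,4.000)–(5.000,4.357)
cell (4,5): code 1001 → (5.000,5.528)–(4.000,5.977)
cell (5,4): code 0010 → (5.000,4.357)–(5.350,5.000)
cell (5,5): code 0001 → (5.350,5.000)–(5.000,5.528)
total: 10 segments, chained into 1 closed loop(s), length Σ = 6.450461

segments=10 loops=1 length=6.450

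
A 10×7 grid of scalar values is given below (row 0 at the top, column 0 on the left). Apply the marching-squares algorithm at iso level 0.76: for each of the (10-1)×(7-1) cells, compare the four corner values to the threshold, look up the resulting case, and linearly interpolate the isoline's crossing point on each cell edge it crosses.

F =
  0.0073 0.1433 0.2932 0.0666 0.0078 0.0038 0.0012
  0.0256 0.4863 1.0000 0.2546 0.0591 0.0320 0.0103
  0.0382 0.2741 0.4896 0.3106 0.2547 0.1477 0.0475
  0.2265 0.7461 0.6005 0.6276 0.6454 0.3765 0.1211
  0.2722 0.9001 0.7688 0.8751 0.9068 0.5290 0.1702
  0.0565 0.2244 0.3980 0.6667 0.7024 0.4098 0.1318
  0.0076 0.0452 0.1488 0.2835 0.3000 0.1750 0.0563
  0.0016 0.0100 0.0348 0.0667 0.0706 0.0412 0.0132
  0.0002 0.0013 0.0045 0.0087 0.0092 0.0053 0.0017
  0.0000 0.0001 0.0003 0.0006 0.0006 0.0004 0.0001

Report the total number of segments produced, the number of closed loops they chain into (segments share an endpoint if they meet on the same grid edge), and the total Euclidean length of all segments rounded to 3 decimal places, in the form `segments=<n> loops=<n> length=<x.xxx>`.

cell (0,1): code 0100 → (0.660,2.000)–(1.000,1.533)
cell (0,2): code 1000 → (1.000,2.322)–(0.660,2.000)
cell (1,1): code 0010 → (1.000,1.533)–(1.470,2.000)
cell (1,2): code 0001 → (1.470,2.000)–(1.000,2.322)
cell (3,0): code 0100 → (3.090,1.000)–(4.000,0.777)
cell (3,1): code 1100 → (3.948,2.000)–(3.090,1.000)
cell (3,2): code 1100 → (3.535,3.000)–(3.948,2.000)
cell (3,3): code 1100 → (3.438,4.000)–(3.535,3.000)
cell (3,4): code 1000 → (4.000,4.389)–(3.438,4.000)
cell (4,0): code 0010 → (4.000,0.777)–(4.207,1.000)
cell (4,1): code 0011 → (4.207,1.000)–(4.024,2.000)
cell (4,2): code 0011 → (4.024,2.000)–(4.552,3.000)
cell (4,3): code 0011 → (4.552,3.000)–(4.718,4.000)
cell (4,4): code 0001 → (4.718,4.000)–(4.000,4.389)
total: 14 segments, chained into 2 closed loop(s), length Σ = 11.584275

segments=14 loops=2 length=11.584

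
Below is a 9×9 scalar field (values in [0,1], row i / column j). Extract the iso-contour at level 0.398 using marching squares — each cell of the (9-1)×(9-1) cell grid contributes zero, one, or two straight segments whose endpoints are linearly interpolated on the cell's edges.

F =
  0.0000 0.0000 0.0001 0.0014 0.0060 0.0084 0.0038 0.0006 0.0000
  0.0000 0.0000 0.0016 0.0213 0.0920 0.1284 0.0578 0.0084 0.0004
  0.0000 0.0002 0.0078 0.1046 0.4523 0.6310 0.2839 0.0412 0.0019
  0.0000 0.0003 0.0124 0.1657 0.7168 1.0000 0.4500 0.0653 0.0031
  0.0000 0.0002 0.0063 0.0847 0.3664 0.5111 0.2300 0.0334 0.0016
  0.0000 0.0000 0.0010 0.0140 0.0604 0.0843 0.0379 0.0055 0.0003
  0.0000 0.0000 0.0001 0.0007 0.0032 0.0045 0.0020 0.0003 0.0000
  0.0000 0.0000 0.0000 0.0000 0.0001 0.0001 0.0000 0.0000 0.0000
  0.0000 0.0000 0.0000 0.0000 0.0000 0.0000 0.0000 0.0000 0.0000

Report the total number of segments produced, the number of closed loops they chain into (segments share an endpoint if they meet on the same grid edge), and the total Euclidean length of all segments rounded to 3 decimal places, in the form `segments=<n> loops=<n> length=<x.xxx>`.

cell (1,3): code 0100 → (1.849,4.000)–(2.000,3.844)
cell (1,4): code 1100 → (1.536,5.000)–(1.849,4.000)
cell (1,5): code 1000 → (2.000,5.671)–(1.536,5.000)
cell (2,3): code 0110 → (2.000,3.844)–(3.000,3.422)
cell (2,5): code 1101 → (2.687,6.000)–(2.000,5.671)
cell (2,6): code 1000 → (3.000,6.135)–(2.687,6.000)
cell (3,3): code 0010 → (3.000,3.422)–(3.910,4.000)
cell (3,4): code 0111 → (3.910,4.000)–(4.000,4.218)
cell (3,5): code 1011 → (4.000,5.402)–(3.236,6.000)
cell (3,6): code 0001 → (3.236,6.000)–(3.000,6.135)
cell (4,4): code 0010 → (4.000,4.218)–(4.265,5.000)
cell (4,5): code 0001 → (4.265,5.000)–(4.000,5.402)
total: 12 segments, chained into 1 closed loop(s), length Σ = 8.132187

segments=12 loops=1 length=8.132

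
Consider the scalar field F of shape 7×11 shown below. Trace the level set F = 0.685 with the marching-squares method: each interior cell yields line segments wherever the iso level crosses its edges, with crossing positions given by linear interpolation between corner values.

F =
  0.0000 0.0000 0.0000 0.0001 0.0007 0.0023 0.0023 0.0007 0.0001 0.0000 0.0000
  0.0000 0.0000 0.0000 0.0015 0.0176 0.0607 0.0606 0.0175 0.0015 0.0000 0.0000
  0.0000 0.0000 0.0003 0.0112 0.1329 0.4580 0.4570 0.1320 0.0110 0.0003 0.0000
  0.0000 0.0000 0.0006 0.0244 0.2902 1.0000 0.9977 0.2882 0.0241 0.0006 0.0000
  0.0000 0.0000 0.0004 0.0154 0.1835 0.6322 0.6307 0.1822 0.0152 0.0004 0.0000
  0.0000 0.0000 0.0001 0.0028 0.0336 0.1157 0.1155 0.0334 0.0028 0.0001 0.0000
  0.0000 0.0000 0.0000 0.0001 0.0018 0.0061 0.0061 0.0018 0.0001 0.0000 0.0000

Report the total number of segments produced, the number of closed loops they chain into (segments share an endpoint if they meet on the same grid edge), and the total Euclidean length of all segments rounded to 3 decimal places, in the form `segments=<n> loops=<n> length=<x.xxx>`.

cell (2,4): code 0100 → (2.419,5.000)–(3.000,4.556)
cell (2,5): code 1100 → (2.422,6.000)–(2.419,5.000)
cell (2,6): code 1000 → (3.000,6.441)–(2.422,6.000)
cell (3,4): code 0010 → (3.000,4.556)–(3.856,5.000)
cell (3,5): code 0011 → (3.856,5.000)–(3.852,6.000)
cell (3,6): code 0001 → (3.852,6.000)–(3.000,6.441)
total: 6 segments, chained into 1 closed loop(s), length Σ = 5.382256

segments=6 loops=1 length=5.382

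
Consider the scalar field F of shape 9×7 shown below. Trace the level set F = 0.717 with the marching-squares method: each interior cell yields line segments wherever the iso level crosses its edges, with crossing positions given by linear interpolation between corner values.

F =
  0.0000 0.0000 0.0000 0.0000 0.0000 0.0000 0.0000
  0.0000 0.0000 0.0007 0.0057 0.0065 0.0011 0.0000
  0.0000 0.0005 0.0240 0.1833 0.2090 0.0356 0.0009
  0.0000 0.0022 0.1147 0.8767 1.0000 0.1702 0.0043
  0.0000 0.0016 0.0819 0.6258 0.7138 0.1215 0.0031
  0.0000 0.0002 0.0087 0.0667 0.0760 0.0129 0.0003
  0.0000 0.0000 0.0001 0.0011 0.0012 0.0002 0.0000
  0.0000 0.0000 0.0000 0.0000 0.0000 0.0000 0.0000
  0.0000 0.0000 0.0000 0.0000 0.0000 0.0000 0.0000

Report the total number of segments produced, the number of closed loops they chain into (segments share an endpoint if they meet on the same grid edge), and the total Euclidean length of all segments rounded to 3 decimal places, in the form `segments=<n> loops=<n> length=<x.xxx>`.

cell (2,2): code 0100 → (2.770,3.000)–(3.000,2.790)
cell (2,3): code 1100 → (2.642,4.000)–(2.770,3.000)
cell (2,4): code 1000 → (3.000,4.341)–(2.642,4.000)
cell (3,2): code 0010 → (3.000,2.790)–(3.637,3.000)
cell (3,3): code 0011 → (3.637,3.000)–(3.989,4.000)
cell (3,4): code 0001 → (3.989,4.000)–(3.000,4.341)
total: 6 segments, chained into 1 closed loop(s), length Σ = 4.590122

segments=6 loops=1 length=4.590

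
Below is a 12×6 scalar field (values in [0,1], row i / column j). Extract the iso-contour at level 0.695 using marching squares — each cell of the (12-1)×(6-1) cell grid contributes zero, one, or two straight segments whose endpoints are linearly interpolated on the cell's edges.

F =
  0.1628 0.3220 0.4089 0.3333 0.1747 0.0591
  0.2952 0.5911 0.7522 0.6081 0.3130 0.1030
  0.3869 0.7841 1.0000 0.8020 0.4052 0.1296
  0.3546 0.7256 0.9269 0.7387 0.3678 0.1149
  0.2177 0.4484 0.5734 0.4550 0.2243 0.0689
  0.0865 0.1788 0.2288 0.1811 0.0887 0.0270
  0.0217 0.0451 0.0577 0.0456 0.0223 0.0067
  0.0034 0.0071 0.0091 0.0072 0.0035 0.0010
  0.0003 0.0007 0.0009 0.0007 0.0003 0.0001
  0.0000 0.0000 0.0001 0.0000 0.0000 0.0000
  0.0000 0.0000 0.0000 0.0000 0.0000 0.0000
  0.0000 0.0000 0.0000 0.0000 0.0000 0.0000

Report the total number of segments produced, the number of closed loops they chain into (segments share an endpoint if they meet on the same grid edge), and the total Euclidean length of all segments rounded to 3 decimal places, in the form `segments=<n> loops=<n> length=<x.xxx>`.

cell (0,1): code 0100 → (0.833,2.000)–(1.000,1.645)
cell (0,2): code 1000 → (1.000,2.397)–(0.833,2.000)
cell (1,0): code 0100 → (1.538,1.000)–(2.000,0.776)
cell (1,1): code 1110 → (1.000,1.645)–(1.538,1.000)
cell (1,2): code 1101 → (1.448,3.000)–(1.000,2.397)
cell (1,3): code 1000 → (2.000,3.270)–(1.448,3.000)
cell (2,0): code 0110 → (2.000,0.776)–(3.000,0.918)
cell (2,3): code 1001 → (3.000,3.118)–(2.000,3.270)
cell (3,0): code 0010 → (3.000,0.918)–(3.110,1.000)
cell (3,1): code 0011 → (3.110,1.000)–(3.656,2.000)
cell (3,2): code 0011 → (3.656,2.000)–(3.154,3.000)
cell (3,3): code 0001 → (3.154,3.000)–(3.000,3.118)
total: 12 segments, chained into 1 closed loop(s), length Σ = 8.152906

segments=12 loops=1 length=8.153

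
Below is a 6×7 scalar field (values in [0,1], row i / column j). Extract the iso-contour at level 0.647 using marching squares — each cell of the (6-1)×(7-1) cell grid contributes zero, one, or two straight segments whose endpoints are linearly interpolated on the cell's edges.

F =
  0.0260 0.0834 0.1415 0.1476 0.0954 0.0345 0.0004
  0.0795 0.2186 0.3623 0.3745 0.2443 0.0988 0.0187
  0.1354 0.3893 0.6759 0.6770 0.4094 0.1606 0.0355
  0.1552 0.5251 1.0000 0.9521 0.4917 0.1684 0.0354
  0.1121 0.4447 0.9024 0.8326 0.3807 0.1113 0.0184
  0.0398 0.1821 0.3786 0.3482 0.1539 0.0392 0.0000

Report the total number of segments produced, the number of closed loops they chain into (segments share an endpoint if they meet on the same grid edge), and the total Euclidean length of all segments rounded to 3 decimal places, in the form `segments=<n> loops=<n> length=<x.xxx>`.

segments=10 loops=1 length=7.973

cell (1,1): code 0100 → (1.908,2.000)–(2.000,1.899)
cell (1,2): code 1100 → (1.901,3.000)–(1.908,2.000)
cell (1,3): code 1000 → (2.000,3.112)–(1.901,3.000)
cell (2,1): code 0110 → (2.000,1.899)–(3.000,1.257)
cell (2,3): code 1001 → (3.000,3.663)–(2.000,3.112)
cell (3,1): code 0110 → (3.000,1.257)–(4.000,1.442)
cell (3,3): code 1001 → (4.000,3.411)–(3.000,3.663)
cell (4,1): code 0010 → (4.000,1.442)–(4.488,2.000)
cell (4,2): code 0011 → (4.488,2.000)–(4.383,3.000)
cell (4,3): code 0001 → (4.383,3.000)–(4.000,3.411)
total: 10 segments, chained into 1 closed loop(s), length Σ = 7.972889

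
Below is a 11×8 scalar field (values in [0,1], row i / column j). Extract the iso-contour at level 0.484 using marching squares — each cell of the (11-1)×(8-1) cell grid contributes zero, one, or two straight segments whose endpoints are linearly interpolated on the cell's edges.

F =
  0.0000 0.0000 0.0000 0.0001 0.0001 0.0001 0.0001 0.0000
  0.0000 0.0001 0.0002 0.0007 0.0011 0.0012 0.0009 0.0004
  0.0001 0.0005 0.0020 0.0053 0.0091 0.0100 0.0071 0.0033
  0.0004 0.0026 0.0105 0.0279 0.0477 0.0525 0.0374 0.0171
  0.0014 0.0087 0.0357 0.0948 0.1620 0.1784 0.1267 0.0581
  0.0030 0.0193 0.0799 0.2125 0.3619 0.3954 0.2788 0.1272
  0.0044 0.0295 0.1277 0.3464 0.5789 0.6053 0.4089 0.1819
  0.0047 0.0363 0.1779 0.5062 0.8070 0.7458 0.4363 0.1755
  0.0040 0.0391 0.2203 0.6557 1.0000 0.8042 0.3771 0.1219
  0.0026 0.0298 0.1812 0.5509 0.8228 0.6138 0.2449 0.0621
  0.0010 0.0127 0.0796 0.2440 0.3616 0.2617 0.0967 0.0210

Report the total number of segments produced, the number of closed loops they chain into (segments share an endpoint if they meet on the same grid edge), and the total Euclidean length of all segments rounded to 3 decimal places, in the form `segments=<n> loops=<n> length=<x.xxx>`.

cell (5,3): code 0100 → (5.563,4.000)–(6.000,3.592)
cell (5,4): code 1100 → (5.422,5.000)–(5.563,4.000)
cell (5,5): code 1000 → (6.000,5.618)–(5.422,5.000)
cell (6,2): code 0100 → (6.861,3.000)–(7.000,2.932)
cell (6,3): code 1110 → (6.000,3.592)–(6.861,3.000)
cell (6,5): code 1001 → (7.000,5.846)–(6.000,5.618)
cell (7,2): code 0110 → (7.000,2.932)–(8.000,2.606)
cell (7,5): code 1001 → (8.000,5.750)–(7.000,5.846)
cell (8,2): code 0110 → (8.000,2.606)–(9.000,2.819)
cell (8,5): code 1001 → (9.000,5.352)–(8.000,5.750)
cell (9,2): code 0010 → (9.000,2.819)–(9.218,3.000)
cell (9,3): code 0011 → (9.218,3.000)–(9.735,4.000)
cell (9,4): code 0011 → (9.735,4.000)–(9.369,5.000)
cell (9,5): code 0001 → (9.369,5.000)–(9.000,5.352)
total: 14 segments, chained into 1 closed loop(s), length Σ = 11.817675

segments=14 loops=1 length=11.818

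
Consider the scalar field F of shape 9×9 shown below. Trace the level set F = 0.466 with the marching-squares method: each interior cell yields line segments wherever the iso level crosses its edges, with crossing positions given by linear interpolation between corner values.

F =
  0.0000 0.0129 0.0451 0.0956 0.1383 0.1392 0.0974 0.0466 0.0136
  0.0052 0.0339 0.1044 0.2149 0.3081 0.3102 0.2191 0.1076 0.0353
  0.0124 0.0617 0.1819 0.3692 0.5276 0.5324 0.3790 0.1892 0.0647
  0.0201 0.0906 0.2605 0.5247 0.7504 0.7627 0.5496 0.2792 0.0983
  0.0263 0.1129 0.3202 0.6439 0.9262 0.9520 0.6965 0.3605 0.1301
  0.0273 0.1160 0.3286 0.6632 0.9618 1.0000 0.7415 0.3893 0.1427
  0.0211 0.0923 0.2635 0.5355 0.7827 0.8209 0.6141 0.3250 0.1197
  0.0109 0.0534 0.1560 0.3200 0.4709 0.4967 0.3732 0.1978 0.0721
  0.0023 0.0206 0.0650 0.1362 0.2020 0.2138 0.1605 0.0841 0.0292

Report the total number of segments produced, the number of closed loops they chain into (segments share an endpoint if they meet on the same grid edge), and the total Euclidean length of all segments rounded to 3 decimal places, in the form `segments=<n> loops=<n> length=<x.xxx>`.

cell (1,3): code 0100 → (1.719,4.000)–(2.000,3.611)
cell (1,4): code 1100 → (1.701,5.000)–(1.719,4.000)
cell (1,5): code 1000 → (2.000,5.433)–(1.701,5.000)
cell (2,2): code 0100 → (2.623,3.000)–(3.000,2.778)
cell (2,3): code 1110 → (2.000,3.611)–(2.623,3.000)
cell (2,5): code 1101 → (2.510,6.000)–(2.000,5.433)
cell (2,6): code 1000 → (3.000,6.309)–(2.510,6.000)
cell (3,2): code 0110 → (3.000,2.778)–(4.000,2.450)
cell (3,6): code 1001 → (4.000,6.686)–(3.000,6.309)
cell (4,2): code 0110 → (4.000,2.450)–(5.000,2.411)
cell (4,6): code 1001 → (5.000,6.782)–(4.000,6.686)
cell (5,2): code 0110 → (5.000,2.411)–(6.000,2.744)
cell (5,6): code 1001 → (6.000,6.512)–(5.000,6.782)
cell (6,2): code 0010 → (6.000,2.744)–(6.323,3.000)
cell (6,3): code 0111 → (6.323,3.000)–(7.000,3.968)
cell (6,5): code 1011 → (7.000,5.249)–(6.615,6.000)
cell (6,6): code 0001 → (6.615,6.000)–(6.000,6.512)
cell (7,3): code 0010 → (7.000,3.968)–(7.018,4.000)
cell (7,4): code 0011 → (7.018,4.000)–(7.109,5.000)
cell (7,5): code 0001 → (7.109,5.000)–(7.000,5.249)
total: 20 segments, chained into 1 closed loop(s), length Σ = 15.424339

segments=20 loops=1 length=15.424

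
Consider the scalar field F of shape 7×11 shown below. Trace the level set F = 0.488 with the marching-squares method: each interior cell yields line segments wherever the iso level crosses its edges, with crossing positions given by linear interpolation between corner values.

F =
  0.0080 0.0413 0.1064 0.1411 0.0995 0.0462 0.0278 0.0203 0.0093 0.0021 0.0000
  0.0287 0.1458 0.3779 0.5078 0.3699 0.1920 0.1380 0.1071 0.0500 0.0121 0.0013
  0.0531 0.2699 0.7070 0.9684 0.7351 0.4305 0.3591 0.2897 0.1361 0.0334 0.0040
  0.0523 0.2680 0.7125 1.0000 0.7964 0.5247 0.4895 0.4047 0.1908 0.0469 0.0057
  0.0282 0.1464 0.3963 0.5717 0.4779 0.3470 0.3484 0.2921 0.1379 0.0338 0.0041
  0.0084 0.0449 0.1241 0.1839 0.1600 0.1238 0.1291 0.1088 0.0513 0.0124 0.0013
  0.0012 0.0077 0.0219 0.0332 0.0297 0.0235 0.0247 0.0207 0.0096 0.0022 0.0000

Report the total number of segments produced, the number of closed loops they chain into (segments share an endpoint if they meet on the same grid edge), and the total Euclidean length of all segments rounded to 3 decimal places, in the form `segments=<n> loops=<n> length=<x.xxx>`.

segments=18 loops=1 length=12.080

cell (0,2): code 0100 → (0.946,3.000)–(1.000,2.848)
cell (0,3): code 1000 → (1.000,3.144)–(0.946,3.000)
cell (1,1): code 0100 → (1.335,2.000)–(2.000,1.499)
cell (1,2): code 1110 → (1.000,2.848)–(1.335,2.000)
cell (1,3): code 1101 → (1.323,4.000)–(1.000,3.144)
cell (1,4): code 1000 → (2.000,4.811)–(1.323,4.000)
cell (2,1): code 0110 → (2.000,1.499)–(3.000,1.495)
cell (2,4): code 1101 → (2.610,5.000)–(2.000,4.811)
cell (2,5): code 1100 → (2.988,6.000)–(2.610,5.000)
cell (2,6): code 1000 → (3.000,6.018)–(2.988,6.000)
cell (3,1): code 0010 → (3.000,1.495)–(3.710,2.000)
cell (3,2): code 0111 → (3.710,2.000)–(4.000,2.523)
cell (3,3): code 1011 → (4.000,3.892)–(3.968,4.000)
cell (3,4): code 0011 → (3.968,4.000)–(3.207,5.000)
cell (3,5): code 0011 → (3.207,5.000)–(3.011,6.000)
cell (3,6): code 0001 → (3.011,6.000)–(3.000,6.018)
cell (4,2): code 0010 → (4.000,2.523)–(4.216,3.000)
cell (4,3): code 0001 → (4.216,3.000)–(4.000,3.892)
total: 18 segments, chained into 1 closed loop(s), length Σ = 12.080161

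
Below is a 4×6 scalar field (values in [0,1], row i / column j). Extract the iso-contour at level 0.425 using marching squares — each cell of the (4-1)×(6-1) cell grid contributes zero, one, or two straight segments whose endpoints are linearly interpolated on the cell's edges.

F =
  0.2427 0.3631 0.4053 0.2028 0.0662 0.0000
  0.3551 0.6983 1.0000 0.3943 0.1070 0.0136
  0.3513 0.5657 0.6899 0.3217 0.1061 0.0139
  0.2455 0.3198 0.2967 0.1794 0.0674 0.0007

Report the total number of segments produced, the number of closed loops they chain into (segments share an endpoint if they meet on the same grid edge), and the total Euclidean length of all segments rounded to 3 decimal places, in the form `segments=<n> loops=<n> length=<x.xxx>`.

cell (0,0): code 0100 → (0.185,1.000)–(1.000,0.204)
cell (0,1): code 1100 → (0.033,2.000)–(0.185,1.000)
cell (0,2): code 1000 → (1.000,2.949)–(0.033,2.000)
cell (1,0): code 0110 → (1.000,0.204)–(2.000,0.344)
cell (1,2): code 1001 → (2.000,2.719)–(1.000,2.949)
cell (2,0): code 0010 → (2.000,0.344)–(2.572,1.000)
cell (2,1): code 0011 → (2.572,1.000)–(2.674,2.000)
cell (2,2): code 0001 → (2.674,2.000)–(2.000,2.719)
total: 8 segments, chained into 1 closed loop(s), length Σ = 8.403405

segments=8 loops=1 length=8.403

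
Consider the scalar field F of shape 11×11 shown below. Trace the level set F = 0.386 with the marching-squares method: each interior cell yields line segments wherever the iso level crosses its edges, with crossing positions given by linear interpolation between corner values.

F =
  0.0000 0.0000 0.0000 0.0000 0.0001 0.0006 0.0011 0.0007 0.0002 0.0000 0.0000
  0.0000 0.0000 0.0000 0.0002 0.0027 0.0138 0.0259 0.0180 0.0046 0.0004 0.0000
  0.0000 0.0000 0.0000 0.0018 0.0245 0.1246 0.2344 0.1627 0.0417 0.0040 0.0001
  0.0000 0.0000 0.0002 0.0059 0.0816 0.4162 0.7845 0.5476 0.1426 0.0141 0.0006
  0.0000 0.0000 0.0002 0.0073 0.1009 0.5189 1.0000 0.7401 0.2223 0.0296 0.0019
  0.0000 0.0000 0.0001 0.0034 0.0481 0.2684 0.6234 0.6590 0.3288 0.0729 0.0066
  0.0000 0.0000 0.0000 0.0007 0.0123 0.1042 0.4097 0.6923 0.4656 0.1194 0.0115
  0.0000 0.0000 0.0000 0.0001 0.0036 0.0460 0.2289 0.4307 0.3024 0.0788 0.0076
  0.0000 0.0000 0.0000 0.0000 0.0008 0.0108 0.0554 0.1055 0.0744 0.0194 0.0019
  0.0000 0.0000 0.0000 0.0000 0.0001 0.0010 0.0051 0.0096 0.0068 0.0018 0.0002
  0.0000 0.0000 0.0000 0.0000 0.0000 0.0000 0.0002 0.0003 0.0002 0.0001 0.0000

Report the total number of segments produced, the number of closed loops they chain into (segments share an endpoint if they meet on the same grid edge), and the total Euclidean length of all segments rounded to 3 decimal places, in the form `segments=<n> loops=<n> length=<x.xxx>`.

cell (2,4): code 0100 → (2.896,5.000)–(3.000,4.910)
cell (2,5): code 1100 → (2.276,6.000)–(2.896,5.000)
cell (2,6): code 1100 → (2.580,7.000)–(2.276,6.000)
cell (2,7): code 1000 → (3.000,7.399)–(2.580,7.000)
cell (3,4): code 0110 → (3.000,4.910)–(4.000,4.682)
cell (3,7): code 1001 → (4.000,7.684)–(3.000,7.399)
cell (4,4): code 0010 → (4.000,4.682)–(4.531,5.000)
cell (4,5): code 0111 → (4.531,5.000)–(5.000,5.331)
cell (4,7): code 1001 → (5.000,7.827)–(4.000,7.684)
cell (5,5): code 0110 → (5.000,5.331)–(6.000,5.922)
cell (5,7): code 1101 → (5.418,8.000)–(5.000,7.827)
cell (5,8): code 1000 → (6.000,8.230)–(5.418,8.000)
cell (6,5): code 0010 → (6.000,5.922)–(6.131,6.000)
cell (6,6): code 0111 → (6.131,6.000)–(7.000,6.778)
cell (6,7): code 1011 → (7.000,7.348)–(6.488,8.000)
cell (6,8): code 0001 → (6.488,8.000)–(6.000,8.230)
cell (7,6): code 0010 → (7.000,6.778)–(7.137,7.000)
cell (7,7): code 0001 → (7.137,7.000)–(7.000,7.348)
total: 18 segments, chained into 1 closed loop(s), length Σ = 12.769774

segments=18 loops=1 length=12.770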